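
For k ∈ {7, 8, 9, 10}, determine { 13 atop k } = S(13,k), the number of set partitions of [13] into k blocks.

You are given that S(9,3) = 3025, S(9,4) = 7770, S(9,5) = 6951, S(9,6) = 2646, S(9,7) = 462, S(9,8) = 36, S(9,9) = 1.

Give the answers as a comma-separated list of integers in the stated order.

5715424, 1899612, 359502, 39325

row 10: T[10][4]=4·7770+3025=34105  T[10][5]=5·6951+7770=42525  T[10][6]=6·2646+6951=22827  T[10][7]=7·462+2646=5880  T[10][8]=8·36+462=750  T[10][9]=9·1+36=45  T[10][10]=10·0+1=1
row 11: T[11][5]=5·42525+34105=246730  T[11][6]=6·22827+42525=179487  T[11][7]=7·5880+22827=63987  T[11][8]=8·750+5880=11880  T[11][9]=9·45+750=1155  T[11][10]=10·1+45=55
row 12: T[12][6]=6·179487+246730=1323652  T[12][7]=7·63987+179487=627396  T[12][8]=8·11880+63987=159027  T[12][9]=9·1155+11880=22275  T[12][10]=10·55+1155=1705
row 13: T[13][7]=7·627396+1323652=5715424  T[13][8]=8·159027+627396=1899612  T[13][9]=9·22275+159027=359502  T[13][10]=10·1705+22275=39325
Read S(13,7) = 5715424, S(13,8) = 1899612, S(13,9) = 359502, S(13,10) = 39325.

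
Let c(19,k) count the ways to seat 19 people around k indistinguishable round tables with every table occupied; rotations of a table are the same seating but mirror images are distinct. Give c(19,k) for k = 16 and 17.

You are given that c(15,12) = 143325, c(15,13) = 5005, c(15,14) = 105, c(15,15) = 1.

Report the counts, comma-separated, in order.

i=16: T(16,13)=143325+15·5005=218400 | T(16,14)=5005+15·105=6580 | T(16,15)=105+15·1=120 | T(16,16)=1+15·0=1
i=17: T(17,14)=218400+16·6580=323680 | T(17,15)=6580+16·120=8500 | T(17,16)=120+16·1=136 | T(17,17)=1+16·0=1
i=18: T(18,15)=323680+17·8500=468180 | T(18,16)=8500+17·136=10812 | T(18,17)=136+17·1=153
i=19: T(19,16)=468180+18·10812=662796 | T(19,17)=10812+18·153=13566
Read c(19,16) = 662796, c(19,17) = 13566.

662796, 13566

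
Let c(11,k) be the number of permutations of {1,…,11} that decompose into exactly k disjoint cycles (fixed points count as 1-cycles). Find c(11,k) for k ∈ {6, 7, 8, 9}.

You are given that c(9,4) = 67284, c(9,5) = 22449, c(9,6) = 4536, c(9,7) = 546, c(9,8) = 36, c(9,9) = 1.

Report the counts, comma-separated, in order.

@10  (10,5):22449·9+67284→269325, (10,6):4536·9+22449→63273, (10,7):546·9+4536→9450, (10,8):36·9+546→870, (10,9):1·9+36→45
@11  (11,6):63273·10+269325→902055, (11,7):9450·10+63273→157773, (11,8):870·10+9450→18150, (11,9):45·10+870→1320
Read c(11,6) = 902055, c(11,7) = 157773, c(11,8) = 18150, c(11,9) = 1320.

902055, 157773, 18150, 1320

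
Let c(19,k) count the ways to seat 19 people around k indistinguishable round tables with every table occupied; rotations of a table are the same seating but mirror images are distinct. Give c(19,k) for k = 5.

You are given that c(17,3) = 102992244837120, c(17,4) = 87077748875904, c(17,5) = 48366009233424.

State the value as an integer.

17950712280921504

row 18: T[18][4]=17·87077748875904+102992244837120=1583313975727488  T[18][5]=17·48366009233424+87077748875904=909299905844112
row 19: T[19][5]=18·909299905844112+1583313975727488=17950712280921504
Read c(19,5) = 17950712280921504.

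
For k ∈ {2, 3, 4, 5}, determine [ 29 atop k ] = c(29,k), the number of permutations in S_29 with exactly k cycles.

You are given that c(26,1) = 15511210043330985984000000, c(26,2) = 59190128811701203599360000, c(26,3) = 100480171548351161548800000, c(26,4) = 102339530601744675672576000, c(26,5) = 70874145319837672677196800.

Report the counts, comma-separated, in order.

1197348677077520393310044160000, 2105684281550279072336117760000, 2236045380156380112643362816000, 1625014498326371300452283596800

i=27: T(27,1)=0+26·15511210043330985984000000=403291461126605635584000000 | T(27,2)=15511210043330985984000000+26·59190128811701203599360000=1554454559147562279567360000 | T(27,3)=59190128811701203599360000+26·100480171548351161548800000=2671674589068831403868160000 | T(27,4)=100480171548351161548800000+26·102339530601744675672576000=2761307967193712729035776000 | T(27,5)=102339530601744675672576000+26·70874145319837672677196800=1945067308917524165279692800
i=28: T(28,1)=0+27·403291461126605635584000000=10888869450418352160768000000 | T(28,2)=403291461126605635584000000+27·1554454559147562279567360000=42373564558110787183902720000 | T(28,3)=1554454559147562279567360000+27·2671674589068831403868160000=73689668464006010184007680000 | T(28,4)=2671674589068831403868160000+27·2761307967193712729035776000=77226989703299075087834112000 | T(28,5)=2761307967193712729035776000+27·1945067308917524165279692800=55278125307966865191587481600
i=29: T(29,2)=10888869450418352160768000000+28·42373564558110787183902720000=1197348677077520393310044160000 | T(29,3)=42373564558110787183902720000+28·73689668464006010184007680000=2105684281550279072336117760000 | T(29,4)=73689668464006010184007680000+28·77226989703299075087834112000=2236045380156380112643362816000 | T(29,5)=77226989703299075087834112000+28·55278125307966865191587481600=1625014498326371300452283596800
Read c(29,2) = 1197348677077520393310044160000, c(29,3) = 2105684281550279072336117760000, c(29,4) = 2236045380156380112643362816000, c(29,5) = 1625014498326371300452283596800.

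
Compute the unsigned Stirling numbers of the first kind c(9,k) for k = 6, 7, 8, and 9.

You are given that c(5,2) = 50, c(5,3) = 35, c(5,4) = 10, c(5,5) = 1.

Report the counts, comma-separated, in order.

i=6: T(6,3)=50+5·35=225 | T(6,4)=35+5·10=85 | T(6,5)=10+5·1=15 | T(6,6)=1+5·0=1
i=7: T(7,4)=225+6·85=735 | T(7,5)=85+6·15=175 | T(7,6)=15+6·1=21 | T(7,7)=1+6·0=1
i=8: T(8,5)=735+7·175=1960 | T(8,6)=175+7·21=322 | T(8,7)=21+7·1=28 | T(8,8)=1+7·0=1
i=9: T(9,6)=1960+8·322=4536 | T(9,7)=322+8·28=546 | T(9,8)=28+8·1=36 | T(9,9)=1+8·0=1
Read c(9,6) = 4536, c(9,7) = 546, c(9,8) = 36, c(9,9) = 1.

4536, 546, 36, 1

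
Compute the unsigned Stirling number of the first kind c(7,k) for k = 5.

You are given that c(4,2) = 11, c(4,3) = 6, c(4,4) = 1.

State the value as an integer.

175

[5] T[5,3]:4*6+11=35 · T[5,4]:4*1+6=10 · T[5,5]:4*0+1=1
[6] T[6,4]:5*10+35=85 · T[6,5]:5*1+10=15
[7] T[7,5]:6*15+85=175
Read c(7,5) = 175.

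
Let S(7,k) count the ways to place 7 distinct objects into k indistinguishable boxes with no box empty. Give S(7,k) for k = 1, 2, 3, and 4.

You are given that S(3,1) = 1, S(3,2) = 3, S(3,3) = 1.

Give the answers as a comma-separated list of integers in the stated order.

1, 63, 301, 350

@4  (4,1):1·1+0→1, (4,2):3·2+1→7, (4,3):1·3+3→6, (4,4):0·4+1→1
@5  (5,1):1·1+0→1, (5,2):7·2+1→15, (5,3):6·3+7→25, (5,4):1·4+6→10
@6  (6,1):1·1+0→1, (6,2):15·2+1→31, (6,3):25·3+15→90, (6,4):10·4+25→65
@7  (7,1):1·1+0→1, (7,2):31·2+1→63, (7,3):90·3+31→301, (7,4):65·4+90→350
Read S(7,1) = 1, S(7,2) = 63, S(7,3) = 301, S(7,4) = 350.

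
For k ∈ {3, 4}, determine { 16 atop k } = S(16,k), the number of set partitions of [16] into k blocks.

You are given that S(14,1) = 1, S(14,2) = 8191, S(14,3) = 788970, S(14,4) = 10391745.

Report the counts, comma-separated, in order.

7141686, 171798901

row 15: T[15][2]=2·8191+1=16383  T[15][3]=3·788970+8191=2375101  T[15][4]=4·10391745+788970=42355950
row 16: T[16][3]=3·2375101+16383=7141686  T[16][4]=4·42355950+2375101=171798901
Read S(16,3) = 7141686, S(16,4) = 171798901.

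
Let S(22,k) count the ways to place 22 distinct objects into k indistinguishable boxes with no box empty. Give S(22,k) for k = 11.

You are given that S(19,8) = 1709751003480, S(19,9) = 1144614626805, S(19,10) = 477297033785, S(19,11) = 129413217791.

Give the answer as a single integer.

@20  (20,9):1144614626805·9+1709751003480→12011282644725, (20,10):477297033785·10+1144614626805→5917584964655, (20,11):129413217791·11+477297033785→1900842429486
@21  (21,10):5917584964655·10+12011282644725→71187132291275, (21,11):1900842429486·11+5917584964655→26826851689001
@22  (22,11):26826851689001·11+71187132291275→366282500870286
Read S(22,11) = 366282500870286.

366282500870286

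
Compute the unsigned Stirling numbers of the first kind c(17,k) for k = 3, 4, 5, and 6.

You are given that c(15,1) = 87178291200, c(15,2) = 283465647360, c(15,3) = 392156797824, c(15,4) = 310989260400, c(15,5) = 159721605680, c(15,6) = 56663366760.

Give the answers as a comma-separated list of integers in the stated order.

102992244837120, 87077748875904, 48366009233424, 18861567058880

[16] T[16,2]:15*283465647360+87178291200=4339163001600 · T[16,3]:15*392156797824+283465647360=6165817614720 · T[16,4]:15*310989260400+392156797824=5056995703824 · T[16,5]:15*159721605680+310989260400=2706813345600 · T[16,6]:15*56663366760+159721605680=1009672107080
[17] T[17,3]:16*6165817614720+4339163001600=102992244837120 · T[17,4]:16*5056995703824+6165817614720=87077748875904 · T[17,5]:16*2706813345600+5056995703824=48366009233424 · T[17,6]:16*1009672107080+2706813345600=18861567058880
Read c(17,3) = 102992244837120, c(17,4) = 87077748875904, c(17,5) = 48366009233424, c(17,6) = 18861567058880.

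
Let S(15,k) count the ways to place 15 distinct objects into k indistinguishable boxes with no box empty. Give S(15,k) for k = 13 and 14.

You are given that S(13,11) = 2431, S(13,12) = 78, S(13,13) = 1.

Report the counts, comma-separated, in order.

@14  (14,12):78·12+2431→3367, (14,13):1·13+78→91, (14,14):0·14+1→1
@15  (15,13):91·13+3367→4550, (15,14):1·14+91→105
Read S(15,13) = 4550, S(15,14) = 105.

4550, 105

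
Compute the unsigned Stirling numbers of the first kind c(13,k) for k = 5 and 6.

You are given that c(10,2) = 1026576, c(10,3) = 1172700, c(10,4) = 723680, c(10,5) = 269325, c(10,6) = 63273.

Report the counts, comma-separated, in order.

row 11: T[11][3]=10·1172700+1026576=12753576  T[11][4]=10·723680+1172700=8409500  T[11][5]=10·269325+723680=3416930  T[11][6]=10·63273+269325=902055
row 12: T[12][4]=11·8409500+12753576=105258076  T[12][5]=11·3416930+8409500=45995730  T[12][6]=11·902055+3416930=13339535
row 13: T[13][5]=12·45995730+105258076=657206836  T[13][6]=12·13339535+45995730=206070150
Read c(13,5) = 657206836, c(13,6) = 206070150.

657206836, 206070150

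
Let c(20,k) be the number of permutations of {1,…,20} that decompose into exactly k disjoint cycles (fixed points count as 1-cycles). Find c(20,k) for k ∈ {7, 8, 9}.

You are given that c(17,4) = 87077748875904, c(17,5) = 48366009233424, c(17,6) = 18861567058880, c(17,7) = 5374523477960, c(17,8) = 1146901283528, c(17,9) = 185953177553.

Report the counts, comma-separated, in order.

52260903362512720, 12953636989943896, 2503858755467550

row 18: T[18][5]=17·48366009233424+87077748875904=909299905844112  T[18][6]=17·18861567058880+48366009233424=369012649234384  T[18][7]=17·5374523477960+18861567058880=110228466184200  T[18][8]=17·1146901283528+5374523477960=24871845297936  T[18][9]=17·185953177553+1146901283528=4308105301929
row 19: T[19][6]=18·369012649234384+909299905844112=7551527592063024  T[19][7]=18·110228466184200+369012649234384=2353125040549984  T[19][8]=18·24871845297936+110228466184200=557921681547048  T[19][9]=18·4308105301929+24871845297936=102417740732658
row 20: T[20][7]=19·2353125040549984+7551527592063024=52260903362512720  T[20][8]=19·557921681547048+2353125040549984=12953636989943896  T[20][9]=19·102417740732658+557921681547048=2503858755467550
Read c(20,7) = 52260903362512720, c(20,8) = 12953636989943896, c(20,9) = 2503858755467550.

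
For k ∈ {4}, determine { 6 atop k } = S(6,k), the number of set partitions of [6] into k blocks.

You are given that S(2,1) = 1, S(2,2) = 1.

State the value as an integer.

row 3: T[3][1]=1·1+0=1  T[3][2]=2·1+1=3  T[3][3]=3·0+1=1
row 4: T[4][2]=2·3+1=7  T[4][3]=3·1+3=6  T[4][4]=4·0+1=1
row 5: T[5][3]=3·6+7=25  T[5][4]=4·1+6=10
row 6: T[6][4]=4·10+25=65
Read S(6,4) = 65.

65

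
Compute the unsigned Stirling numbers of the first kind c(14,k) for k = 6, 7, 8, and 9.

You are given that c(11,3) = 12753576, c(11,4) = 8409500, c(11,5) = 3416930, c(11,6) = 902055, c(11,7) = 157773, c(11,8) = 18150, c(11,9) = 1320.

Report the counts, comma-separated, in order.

3336118786, 790943153, 135036473, 16669653

r12: T_12,4=11×8409500+12753576=105258076; T_12,5=11×3416930+8409500=45995730; T_12,6=11×902055+3416930=13339535; T_12,7=11×157773+902055=2637558; T_12,8=11×18150+157773=357423; T_12,9=11×1320+18150=32670
r13: T_13,5=12×45995730+105258076=657206836; T_13,6=12×13339535+45995730=206070150; T_13,7=12×2637558+13339535=44990231; T_13,8=12×357423+2637558=6926634; T_13,9=12×32670+357423=749463
r14: T_14,6=13×206070150+657206836=3336118786; T_14,7=13×44990231+206070150=790943153; T_14,8=13×6926634+44990231=135036473; T_14,9=13×749463+6926634=16669653
Read c(14,6) = 3336118786, c(14,7) = 790943153, c(14,8) = 135036473, c(14,9) = 16669653.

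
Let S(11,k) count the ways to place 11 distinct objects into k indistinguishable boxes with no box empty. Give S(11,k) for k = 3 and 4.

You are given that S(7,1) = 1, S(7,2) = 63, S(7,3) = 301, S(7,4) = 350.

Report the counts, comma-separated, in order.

28501, 145750

row 8: T[8][1]=1·1+0=1  T[8][2]=2·63+1=127  T[8][3]=3·301+63=966  T[8][4]=4·350+301=1701
row 9: T[9][1]=1·1+0=1  T[9][2]=2·127+1=255  T[9][3]=3·966+127=3025  T[9][4]=4·1701+966=7770
row 10: T[10][2]=2·255+1=511  T[10][3]=3·3025+255=9330  T[10][4]=4·7770+3025=34105
row 11: T[11][3]=3·9330+511=28501  T[11][4]=4·34105+9330=145750
Read S(11,3) = 28501, S(11,4) = 145750.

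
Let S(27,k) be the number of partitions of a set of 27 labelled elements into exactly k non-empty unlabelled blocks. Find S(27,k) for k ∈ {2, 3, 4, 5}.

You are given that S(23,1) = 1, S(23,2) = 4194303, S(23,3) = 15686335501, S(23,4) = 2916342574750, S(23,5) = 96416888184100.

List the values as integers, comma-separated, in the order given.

67108863, 1270865805301, 749329038535350, 61338207158409090

@24  (24,1):1·1+0→1, (24,2):4194303·2+1→8388607, (24,3):15686335501·3+4194303→47063200806, (24,4):2916342574750·4+15686335501→11681056634501, (24,5):96416888184100·5+2916342574750→485000783495250
@25  (25,1):1·1+0→1, (25,2):8388607·2+1→16777215, (25,3):47063200806·3+8388607→141197991025, (25,4):11681056634501·4+47063200806→46771289738810, (25,5):485000783495250·5+11681056634501→2436684974110751
@26  (26,1):1·1+0→1, (26,2):16777215·2+1→33554431, (26,3):141197991025·3+16777215→423610750290, (26,4):46771289738810·4+141197991025→187226356946265, (26,5):2436684974110751·5+46771289738810→12230196160292565
@27  (27,2):33554431·2+1→67108863, (27,3):423610750290·3+33554431→1270865805301, (27,4):187226356946265·4+423610750290→749329038535350, (27,5):12230196160292565·5+187226356946265→61338207158409090
Read S(27,2) = 67108863, S(27,3) = 1270865805301, S(27,4) = 749329038535350, S(27,5) = 61338207158409090.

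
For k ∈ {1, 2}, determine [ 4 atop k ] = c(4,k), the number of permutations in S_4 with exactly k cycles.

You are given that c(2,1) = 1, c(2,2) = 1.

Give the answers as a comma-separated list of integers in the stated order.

@3  (3,1):1·2+0→2, (3,2):1·2+1→3
@4  (4,1):2·3+0→6, (4,2):3·3+2→11
Read c(4,1) = 6, c(4,2) = 11.

6, 11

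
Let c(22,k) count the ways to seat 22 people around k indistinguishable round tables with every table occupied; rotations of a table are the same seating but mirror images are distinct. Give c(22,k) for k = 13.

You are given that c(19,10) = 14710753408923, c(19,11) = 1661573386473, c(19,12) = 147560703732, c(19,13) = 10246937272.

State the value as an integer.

373100999802531

i=20: T(20,11)=14710753408923+19·1661573386473=46280647751910 | T(20,12)=1661573386473+19·147560703732=4465226757381 | T(20,13)=147560703732+19·10246937272=342252511900
i=21: T(21,12)=46280647751910+20·4465226757381=135585182899530 | T(21,13)=4465226757381+20·342252511900=11310276995381
i=22: T(22,13)=135585182899530+21·11310276995381=373100999802531
Read c(22,13) = 373100999802531.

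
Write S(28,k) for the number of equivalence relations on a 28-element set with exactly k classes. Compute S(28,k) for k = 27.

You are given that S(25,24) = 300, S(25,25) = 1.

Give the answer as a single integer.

378

@26  (26,25):1·25+300→325, (26,26):0·26+1→1
@27  (27,26):1·26+325→351, (27,27):0·27+1→1
@28  (28,27):1·27+351→378
Read S(28,27) = 378.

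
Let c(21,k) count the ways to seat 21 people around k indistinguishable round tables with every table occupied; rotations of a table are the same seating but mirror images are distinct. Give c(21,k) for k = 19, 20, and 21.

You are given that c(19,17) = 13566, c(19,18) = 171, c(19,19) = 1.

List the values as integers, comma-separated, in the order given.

20615, 210, 1

row 20: T[20][18]=19·171+13566=16815  T[20][19]=19·1+171=190  T[20][20]=19·0+1=1
row 21: T[21][19]=20·190+16815=20615  T[21][20]=20·1+190=210  T[21][21]=20·0+1=1
Read c(21,19) = 20615, c(21,20) = 210, c(21,21) = 1.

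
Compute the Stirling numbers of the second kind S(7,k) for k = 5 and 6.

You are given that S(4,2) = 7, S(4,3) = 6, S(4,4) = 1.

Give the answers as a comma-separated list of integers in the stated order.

i=5: T(5,3)=7+3·6=25 | T(5,4)=6+4·1=10 | T(5,5)=1+5·0=1
i=6: T(6,4)=25+4·10=65 | T(6,5)=10+5·1=15 | T(6,6)=1+6·0=1
i=7: T(7,5)=65+5·15=140 | T(7,6)=15+6·1=21
Read S(7,5) = 140, S(7,6) = 21.

140, 21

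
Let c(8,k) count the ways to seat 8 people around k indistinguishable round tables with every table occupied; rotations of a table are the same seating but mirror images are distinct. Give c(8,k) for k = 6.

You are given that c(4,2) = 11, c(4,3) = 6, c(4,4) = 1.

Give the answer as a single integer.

322

[5] T[5,3]:4*6+11=35 · T[5,4]:4*1+6=10 · T[5,5]:4*0+1=1
[6] T[6,4]:5*10+35=85 · T[6,5]:5*1+10=15 · T[6,6]:5*0+1=1
[7] T[7,5]:6*15+85=175 · T[7,6]:6*1+15=21
[8] T[8,6]:7*21+175=322
Read c(8,6) = 322.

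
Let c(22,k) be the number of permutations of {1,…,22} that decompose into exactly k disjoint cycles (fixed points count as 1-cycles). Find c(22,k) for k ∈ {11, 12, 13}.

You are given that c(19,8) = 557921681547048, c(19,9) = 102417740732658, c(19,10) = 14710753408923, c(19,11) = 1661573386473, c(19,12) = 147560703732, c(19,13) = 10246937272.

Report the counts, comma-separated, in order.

r20: T_20,9=19×102417740732658+557921681547048=2503858755467550; T_20,10=19×14710753408923+102417740732658=381922055502195; T_20,11=19×1661573386473+14710753408923=46280647751910; T_20,12=19×147560703732+1661573386473=4465226757381; T_20,13=19×10246937272+147560703732=342252511900
r21: T_21,10=20×381922055502195+2503858755467550=10142299865511450; T_21,11=20×46280647751910+381922055502195=1307535010540395; T_21,12=20×4465226757381+46280647751910=135585182899530; T_21,13=20×342252511900+4465226757381=11310276995381
r22: T_22,11=21×1307535010540395+10142299865511450=37600535086859745; T_22,12=21×135585182899530+1307535010540395=4154823851430525; T_22,13=21×11310276995381+135585182899530=373100999802531
Read c(22,11) = 37600535086859745, c(22,12) = 4154823851430525, c(22,13) = 373100999802531.

37600535086859745, 4154823851430525, 373100999802531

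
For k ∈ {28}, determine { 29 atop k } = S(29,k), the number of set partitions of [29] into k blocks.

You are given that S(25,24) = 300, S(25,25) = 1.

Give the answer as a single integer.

row 26: T[26][25]=25·1+300=325  T[26][26]=26·0+1=1
row 27: T[27][26]=26·1+325=351  T[27][27]=27·0+1=1
row 28: T[28][27]=27·1+351=378  T[28][28]=28·0+1=1
row 29: T[29][28]=28·1+378=406
Read S(29,28) = 406.

406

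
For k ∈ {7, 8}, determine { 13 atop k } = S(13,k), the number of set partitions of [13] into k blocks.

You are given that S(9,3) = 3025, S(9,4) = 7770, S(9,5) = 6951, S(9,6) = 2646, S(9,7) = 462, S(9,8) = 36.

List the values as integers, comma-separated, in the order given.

5715424, 1899612

r10: T_10,4=4×7770+3025=34105; T_10,5=5×6951+7770=42525; T_10,6=6×2646+6951=22827; T_10,7=7×462+2646=5880; T_10,8=8×36+462=750
r11: T_11,5=5×42525+34105=246730; T_11,6=6×22827+42525=179487; T_11,7=7×5880+22827=63987; T_11,8=8×750+5880=11880
r12: T_12,6=6×179487+246730=1323652; T_12,7=7×63987+179487=627396; T_12,8=8×11880+63987=159027
r13: T_13,7=7×627396+1323652=5715424; T_13,8=8×159027+627396=1899612
Read S(13,7) = 5715424, S(13,8) = 1899612.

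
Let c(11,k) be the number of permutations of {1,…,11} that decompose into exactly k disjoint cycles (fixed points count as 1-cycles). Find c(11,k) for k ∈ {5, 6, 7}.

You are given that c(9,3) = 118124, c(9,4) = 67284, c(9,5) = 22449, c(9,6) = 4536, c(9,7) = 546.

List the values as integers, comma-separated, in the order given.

@10  (10,4):67284·9+118124→723680, (10,5):22449·9+67284→269325, (10,6):4536·9+22449→63273, (10,7):546·9+4536→9450
@11  (11,5):269325·10+723680→3416930, (11,6):63273·10+269325→902055, (11,7):9450·10+63273→157773
Read c(11,5) = 3416930, c(11,6) = 902055, c(11,7) = 157773.

3416930, 902055, 157773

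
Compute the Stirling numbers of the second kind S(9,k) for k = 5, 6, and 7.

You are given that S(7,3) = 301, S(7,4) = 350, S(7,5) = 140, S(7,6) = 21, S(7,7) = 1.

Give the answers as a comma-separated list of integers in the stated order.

6951, 2646, 462

r8: T_8,4=4×350+301=1701; T_8,5=5×140+350=1050; T_8,6=6×21+140=266; T_8,7=7×1+21=28
r9: T_9,5=5×1050+1701=6951; T_9,6=6×266+1050=2646; T_9,7=7×28+266=462
Read S(9,5) = 6951, S(9,6) = 2646, S(9,7) = 462.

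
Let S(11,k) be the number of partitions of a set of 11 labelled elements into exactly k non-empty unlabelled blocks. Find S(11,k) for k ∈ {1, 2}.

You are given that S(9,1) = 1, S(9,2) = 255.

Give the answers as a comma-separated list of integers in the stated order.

r10: T_10,1=1×1+0=1; T_10,2=2×255+1=511
r11: T_11,1=1×1+0=1; T_11,2=2×511+1=1023
Read S(11,1) = 1, S(11,2) = 1023.

1, 1023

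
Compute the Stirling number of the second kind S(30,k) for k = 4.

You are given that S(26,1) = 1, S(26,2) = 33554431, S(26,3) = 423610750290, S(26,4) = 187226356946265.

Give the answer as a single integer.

48004081105038305

@27  (27,1):1·1+0→1, (27,2):33554431·2+1→67108863, (27,3):423610750290·3+33554431→1270865805301, (27,4):187226356946265·4+423610750290→749329038535350
@28  (28,2):67108863·2+1→134217727, (28,3):1270865805301·3+67108863→3812664524766, (28,4):749329038535350·4+1270865805301→2998587019946701
@29  (29,3):3812664524766·3+134217727→11438127792025, (29,4):2998587019946701·4+3812664524766→11998160744311570
@30  (30,4):11998160744311570·4+11438127792025→48004081105038305
Read S(30,4) = 48004081105038305.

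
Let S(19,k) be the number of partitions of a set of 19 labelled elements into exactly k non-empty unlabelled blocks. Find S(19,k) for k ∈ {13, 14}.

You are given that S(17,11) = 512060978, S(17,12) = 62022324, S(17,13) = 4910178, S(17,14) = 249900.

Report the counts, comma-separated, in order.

i=18: T(18,12)=512060978+12·62022324=1256328866 | T(18,13)=62022324+13·4910178=125854638 | T(18,14)=4910178+14·249900=8408778
i=19: T(19,13)=1256328866+13·125854638=2892439160 | T(19,14)=125854638+14·8408778=243577530
Read S(19,13) = 2892439160, S(19,14) = 243577530.

2892439160, 243577530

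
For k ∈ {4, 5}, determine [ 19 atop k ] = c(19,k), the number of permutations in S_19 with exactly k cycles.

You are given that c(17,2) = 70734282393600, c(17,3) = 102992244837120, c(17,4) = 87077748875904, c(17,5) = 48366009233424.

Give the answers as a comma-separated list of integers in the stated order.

30321254007719424, 17950712280921504

row 18: T[18][3]=17·102992244837120+70734282393600=1821602444624640  T[18][4]=17·87077748875904+102992244837120=1583313975727488  T[18][5]=17·48366009233424+87077748875904=909299905844112
row 19: T[19][4]=18·1583313975727488+1821602444624640=30321254007719424  T[19][5]=18·909299905844112+1583313975727488=17950712280921504
Read c(19,4) = 30321254007719424, c(19,5) = 17950712280921504.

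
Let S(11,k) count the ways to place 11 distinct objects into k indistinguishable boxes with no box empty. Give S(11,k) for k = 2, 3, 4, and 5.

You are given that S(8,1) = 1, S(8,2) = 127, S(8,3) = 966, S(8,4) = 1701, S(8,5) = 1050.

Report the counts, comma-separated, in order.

1023, 28501, 145750, 246730

r9: T_9,1=1×1+0=1; T_9,2=2×127+1=255; T_9,3=3×966+127=3025; T_9,4=4×1701+966=7770; T_9,5=5×1050+1701=6951
r10: T_10,1=1×1+0=1; T_10,2=2×255+1=511; T_10,3=3×3025+255=9330; T_10,4=4×7770+3025=34105; T_10,5=5×6951+7770=42525
r11: T_11,2=2×511+1=1023; T_11,3=3×9330+511=28501; T_11,4=4×34105+9330=145750; T_11,5=5×42525+34105=246730
Read S(11,2) = 1023, S(11,3) = 28501, S(11,4) = 145750, S(11,5) = 246730.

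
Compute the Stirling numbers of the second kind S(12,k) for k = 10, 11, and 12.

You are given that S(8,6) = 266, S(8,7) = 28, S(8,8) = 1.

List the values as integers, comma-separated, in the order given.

[9] T[9,7]:7*28+266=462 · T[9,8]:8*1+28=36 · T[9,9]:9*0+1=1
[10] T[10,8]:8*36+462=750 · T[10,9]:9*1+36=45 · T[10,10]:10*0+1=1
[11] T[11,9]:9*45+750=1155 · T[11,10]:10*1+45=55 · T[11,11]:11*0+1=1
[12] T[12,10]:10*55+1155=1705 · T[12,11]:11*1+55=66 · T[12,12]:12*0+1=1
Read S(12,10) = 1705, S(12,11) = 66, S(12,12) = 1.

1705, 66, 1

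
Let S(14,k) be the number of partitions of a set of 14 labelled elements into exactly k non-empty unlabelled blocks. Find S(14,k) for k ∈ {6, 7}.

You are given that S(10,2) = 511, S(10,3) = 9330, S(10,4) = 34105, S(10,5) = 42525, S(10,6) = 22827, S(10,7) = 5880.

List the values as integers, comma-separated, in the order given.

63436373, 49329280

row 11: T[11][3]=3·9330+511=28501  T[11][4]=4·34105+9330=145750  T[11][5]=5·42525+34105=246730  T[11][6]=6·22827+42525=179487  T[11][7]=7·5880+22827=63987
row 12: T[12][4]=4·145750+28501=611501  T[12][5]=5·246730+145750=1379400  T[12][6]=6·179487+246730=1323652  T[12][7]=7·63987+179487=627396
row 13: T[13][5]=5·1379400+611501=7508501  T[13][6]=6·1323652+1379400=9321312  T[13][7]=7·627396+1323652=5715424
row 14: T[14][6]=6·9321312+7508501=63436373  T[14][7]=7·5715424+9321312=49329280
Read S(14,6) = 63436373, S(14,7) = 49329280.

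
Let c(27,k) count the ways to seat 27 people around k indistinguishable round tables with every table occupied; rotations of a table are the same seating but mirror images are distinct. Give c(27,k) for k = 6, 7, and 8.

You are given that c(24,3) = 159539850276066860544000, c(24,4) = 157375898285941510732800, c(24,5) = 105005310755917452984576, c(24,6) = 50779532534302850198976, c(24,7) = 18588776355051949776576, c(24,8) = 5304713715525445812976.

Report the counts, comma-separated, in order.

1000903392113435450162625024, 393178529313073708272042624, 121502371102392939781636800

@25  (25,4):157375898285941510732800·24+159539850276066860544000→3936561409138663118131200, (25,5):105005310755917452984576·24+157375898285941510732800→2677503356427960382362624, (25,6):50779532534302850198976·24+105005310755917452984576→1323714091579185857760000, (25,7):18588776355051949776576·24+50779532534302850198976→496910165055549644836800, (25,8):5304713715525445812976·24+18588776355051949776576→145901905527662649288000
@26  (26,5):2677503356427960382362624·25+3936561409138663118131200→70874145319837672677196800, (26,6):1323714091579185857760000·25+2677503356427960382362624→35770355645907606826362624, (26,7):496910165055549644836800·25+1323714091579185857760000→13746468217967926978680000, (26,8):145901905527662649288000·25+496910165055549644836800→4144457803247115877036800
@27  (27,6):35770355645907606826362624·26+70874145319837672677196800→1000903392113435450162625024, (27,7):13746468217967926978680000·26+35770355645907606826362624→393178529313073708272042624, (27,8):4144457803247115877036800·26+13746468217967926978680000→121502371102392939781636800
Read c(27,6) = 1000903392113435450162625024, c(27,7) = 393178529313073708272042624, c(27,8) = 121502371102392939781636800.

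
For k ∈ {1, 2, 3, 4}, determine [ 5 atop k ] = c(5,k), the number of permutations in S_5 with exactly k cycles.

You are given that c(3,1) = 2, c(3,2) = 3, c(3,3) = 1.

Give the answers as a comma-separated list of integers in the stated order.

24, 50, 35, 10

i=4: T(4,1)=0+3·2=6 | T(4,2)=2+3·3=11 | T(4,3)=3+3·1=6 | T(4,4)=1+3·0=1
i=5: T(5,1)=0+4·6=24 | T(5,2)=6+4·11=50 | T(5,3)=11+4·6=35 | T(5,4)=6+4·1=10
Read c(5,1) = 24, c(5,2) = 50, c(5,3) = 35, c(5,4) = 10.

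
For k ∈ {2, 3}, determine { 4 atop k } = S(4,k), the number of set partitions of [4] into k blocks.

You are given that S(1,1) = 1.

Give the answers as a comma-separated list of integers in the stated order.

[2] T[2,1]:1*1+0=1 · T[2,2]:2*0+1=1
[3] T[3,1]:1*1+0=1 · T[3,2]:2*1+1=3 · T[3,3]:3*0+1=1
[4] T[4,2]:2*3+1=7 · T[4,3]:3*1+3=6
Read S(4,2) = 7, S(4,3) = 6.

7, 6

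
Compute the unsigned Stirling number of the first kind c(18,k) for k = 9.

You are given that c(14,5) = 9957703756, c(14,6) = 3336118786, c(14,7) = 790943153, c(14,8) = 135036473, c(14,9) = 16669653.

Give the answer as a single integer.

i=15: T(15,6)=9957703756+14·3336118786=56663366760 | T(15,7)=3336118786+14·790943153=14409322928 | T(15,8)=790943153+14·135036473=2681453775 | T(15,9)=135036473+14·16669653=368411615
i=16: T(16,7)=56663366760+15·14409322928=272803210680 | T(16,8)=14409322928+15·2681453775=54631129553 | T(16,9)=2681453775+15·368411615=8207628000
i=17: T(17,8)=272803210680+16·54631129553=1146901283528 | T(17,9)=54631129553+16·8207628000=185953177553
i=18: T(18,9)=1146901283528+17·185953177553=4308105301929
Read c(18,9) = 4308105301929.

4308105301929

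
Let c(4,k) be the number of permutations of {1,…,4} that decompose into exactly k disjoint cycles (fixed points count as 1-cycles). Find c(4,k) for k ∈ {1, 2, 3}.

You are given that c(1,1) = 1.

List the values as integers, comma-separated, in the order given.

6, 11, 6

@2  (2,1):1·1+0→1, (2,2):0·1+1→1
@3  (3,1):1·2+0→2, (3,2):1·2+1→3, (3,3):0·2+1→1
@4  (4,1):2·3+0→6, (4,2):3·3+2→11, (4,3):1·3+3→6
Read c(4,1) = 6, c(4,2) = 11, c(4,3) = 6.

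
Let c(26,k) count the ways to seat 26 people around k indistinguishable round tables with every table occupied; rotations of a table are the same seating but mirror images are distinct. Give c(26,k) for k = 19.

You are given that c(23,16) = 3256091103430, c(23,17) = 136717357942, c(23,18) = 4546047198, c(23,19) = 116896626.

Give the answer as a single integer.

i=24: T(24,17)=3256091103430+23·136717357942=6400590336096 | T(24,18)=136717357942+23·4546047198=241276443496 | T(24,19)=4546047198+23·116896626=7234669596
i=25: T(25,18)=6400590336096+24·241276443496=12191224980000 | T(25,19)=241276443496+24·7234669596=414908513800
i=26: T(26,19)=12191224980000+25·414908513800=22563937825000
Read c(26,19) = 22563937825000.

22563937825000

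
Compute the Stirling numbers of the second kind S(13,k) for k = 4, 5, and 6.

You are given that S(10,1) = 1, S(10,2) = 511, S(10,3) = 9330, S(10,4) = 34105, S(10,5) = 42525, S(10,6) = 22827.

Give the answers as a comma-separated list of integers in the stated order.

i=11: T(11,2)=1+2·511=1023 | T(11,3)=511+3·9330=28501 | T(11,4)=9330+4·34105=145750 | T(11,5)=34105+5·42525=246730 | T(11,6)=42525+6·22827=179487
i=12: T(12,3)=1023+3·28501=86526 | T(12,4)=28501+4·145750=611501 | T(12,5)=145750+5·246730=1379400 | T(12,6)=246730+6·179487=1323652
i=13: T(13,4)=86526+4·611501=2532530 | T(13,5)=611501+5·1379400=7508501 | T(13,6)=1379400+6·1323652=9321312
Read S(13,4) = 2532530, S(13,5) = 7508501, S(13,6) = 9321312.

2532530, 7508501, 9321312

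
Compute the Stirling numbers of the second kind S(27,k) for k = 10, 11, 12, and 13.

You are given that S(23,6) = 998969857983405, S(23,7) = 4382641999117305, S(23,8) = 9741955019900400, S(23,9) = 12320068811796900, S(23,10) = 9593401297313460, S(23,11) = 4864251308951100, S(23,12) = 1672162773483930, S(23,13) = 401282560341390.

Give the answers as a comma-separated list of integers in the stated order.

143197070509423605675, 123519417123830092365, 71823166587281982600, 29206898819153109600

i=24: T(24,7)=998969857983405+7·4382641999117305=31677463851804540 | T(24,8)=4382641999117305+8·9741955019900400=82318282158320505 | T(24,9)=9741955019900400+9·12320068811796900=120622574326072500 | T(24,10)=12320068811796900+10·9593401297313460=108254081784931500 | T(24,11)=9593401297313460+11·4864251308951100=63100165695775560 | T(24,12)=4864251308951100+12·1672162773483930=24930204590758260 | T(24,13)=1672162773483930+13·401282560341390=6888836057922000
i=25: T(25,8)=31677463851804540+8·82318282158320505=690223721118368580 | T(25,9)=82318282158320505+9·120622574326072500=1167921451092973005 | T(25,10)=120622574326072500+10·108254081784931500=1203163392175387500 | T(25,11)=108254081784931500+11·63100165695775560=802355904438462660 | T(25,12)=63100165695775560+12·24930204590758260=362262620784874680 | T(25,13)=24930204590758260+13·6888836057922000=114485073343744260
i=26: T(26,9)=690223721118368580+9·1167921451092973005=11201516780955125625 | T(26,10)=1167921451092973005+10·1203163392175387500=13199555372846848005 | T(26,11)=1203163392175387500+11·802355904438462660=10029078340998476760 | T(26,12)=802355904438462660+12·362262620784874680=5149507353856958820 | T(26,13)=362262620784874680+13·114485073343744260=1850568574253550060
i=27: T(27,10)=11201516780955125625+10·13199555372846848005=143197070509423605675 | T(27,11)=13199555372846848005+11·10029078340998476760=123519417123830092365 | T(27,12)=10029078340998476760+12·5149507353856958820=71823166587281982600 | T(27,13)=5149507353856958820+13·1850568574253550060=29206898819153109600
Read S(27,10) = 143197070509423605675, S(27,11) = 123519417123830092365, S(27,12) = 71823166587281982600, S(27,13) = 29206898819153109600.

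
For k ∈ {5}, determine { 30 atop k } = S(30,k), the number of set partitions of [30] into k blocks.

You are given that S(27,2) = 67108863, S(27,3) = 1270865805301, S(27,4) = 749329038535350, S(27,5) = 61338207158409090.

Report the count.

7713000216608565075

i=28: T(28,3)=67108863+3·1270865805301=3812664524766 | T(28,4)=1270865805301+4·749329038535350=2998587019946701 | T(28,5)=749329038535350+5·61338207158409090=307440364830580800
i=29: T(29,4)=3812664524766+4·2998587019946701=11998160744311570 | T(29,5)=2998587019946701+5·307440364830580800=1540200411172850701
i=30: T(30,5)=11998160744311570+5·1540200411172850701=7713000216608565075
Read S(30,5) = 7713000216608565075.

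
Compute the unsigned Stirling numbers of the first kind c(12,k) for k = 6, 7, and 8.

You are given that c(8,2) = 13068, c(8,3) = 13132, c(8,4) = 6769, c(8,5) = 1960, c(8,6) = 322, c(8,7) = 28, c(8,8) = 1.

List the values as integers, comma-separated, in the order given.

r9: T_9,3=8×13132+13068=118124; T_9,4=8×6769+13132=67284; T_9,5=8×1960+6769=22449; T_9,6=8×322+1960=4536; T_9,7=8×28+322=546; T_9,8=8×1+28=36
r10: T_10,4=9×67284+118124=723680; T_10,5=9×22449+67284=269325; T_10,6=9×4536+22449=63273; T_10,7=9×546+4536=9450; T_10,8=9×36+546=870
r11: T_11,5=10×269325+723680=3416930; T_11,6=10×63273+269325=902055; T_11,7=10×9450+63273=157773; T_11,8=10×870+9450=18150
r12: T_12,6=11×902055+3416930=13339535; T_12,7=11×157773+902055=2637558; T_12,8=11×18150+157773=357423
Read c(12,6) = 13339535, c(12,7) = 2637558, c(12,8) = 357423.

13339535, 2637558, 357423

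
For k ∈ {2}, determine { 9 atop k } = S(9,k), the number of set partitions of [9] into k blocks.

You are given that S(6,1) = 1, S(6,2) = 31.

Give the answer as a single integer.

255

[7] T[7,1]:1*1+0=1 · T[7,2]:2*31+1=63
[8] T[8,1]:1*1+0=1 · T[8,2]:2*63+1=127
[9] T[9,2]:2*127+1=255
Read S(9,2) = 255.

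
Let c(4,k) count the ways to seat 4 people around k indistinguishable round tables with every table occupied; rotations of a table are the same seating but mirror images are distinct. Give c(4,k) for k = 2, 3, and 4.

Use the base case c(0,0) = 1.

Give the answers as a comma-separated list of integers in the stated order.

11, 6, 1

i=1: T(1,1)=1+0·0=1
i=2: T(2,1)=0+1·1=1 | T(2,2)=1+1·0=1
i=3: T(3,1)=0+2·1=2 | T(3,2)=1+2·1=3 | T(3,3)=1+2·0=1
i=4: T(4,2)=2+3·3=11 | T(4,3)=3+3·1=6 | T(4,4)=1+3·0=1
Read c(4,2) = 11, c(4,3) = 6, c(4,4) = 1.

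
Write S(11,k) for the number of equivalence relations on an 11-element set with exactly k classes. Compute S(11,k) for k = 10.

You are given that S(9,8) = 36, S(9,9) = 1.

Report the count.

r10: T_10,9=9×1+36=45; T_10,10=10×0+1=1
r11: T_11,10=10×1+45=55
Read S(11,10) = 55.

55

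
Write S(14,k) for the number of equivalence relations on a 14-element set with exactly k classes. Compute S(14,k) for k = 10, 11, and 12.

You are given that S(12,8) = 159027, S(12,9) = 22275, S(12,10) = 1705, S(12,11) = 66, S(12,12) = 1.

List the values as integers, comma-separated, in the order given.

752752, 66066, 3367

row 13: T[13][9]=9·22275+159027=359502  T[13][10]=10·1705+22275=39325  T[13][11]=11·66+1705=2431  T[13][12]=12·1+66=78
row 14: T[14][10]=10·39325+359502=752752  T[14][11]=11·2431+39325=66066  T[14][12]=12·78+2431=3367
Read S(14,10) = 752752, S(14,11) = 66066, S(14,12) = 3367.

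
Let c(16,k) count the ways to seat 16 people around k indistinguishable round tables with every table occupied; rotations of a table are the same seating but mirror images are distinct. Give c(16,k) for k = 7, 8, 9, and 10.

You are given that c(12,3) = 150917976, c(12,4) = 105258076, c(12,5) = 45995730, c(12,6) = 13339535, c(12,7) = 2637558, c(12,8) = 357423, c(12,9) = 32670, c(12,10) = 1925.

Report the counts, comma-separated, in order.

272803210680, 54631129553, 8207628000, 928095740

[13] T[13,4]:12*105258076+150917976=1414014888 · T[13,5]:12*45995730+105258076=657206836 · T[13,6]:12*13339535+45995730=206070150 · T[13,7]:12*2637558+13339535=44990231 · T[13,8]:12*357423+2637558=6926634 · T[13,9]:12*32670+357423=749463 · T[13,10]:12*1925+32670=55770
[14] T[14,5]:13*657206836+1414014888=9957703756 · T[14,6]:13*206070150+657206836=3336118786 · T[14,7]:13*44990231+206070150=790943153 · T[14,8]:13*6926634+44990231=135036473 · T[14,9]:13*749463+6926634=16669653 · T[14,10]:13*55770+749463=1474473
[15] T[15,6]:14*3336118786+9957703756=56663366760 · T[15,7]:14*790943153+3336118786=14409322928 · T[15,8]:14*135036473+790943153=2681453775 · T[15,9]:14*16669653+135036473=368411615 · T[15,10]:14*1474473+16669653=37312275
[16] T[16,7]:15*14409322928+56663366760=272803210680 · T[16,8]:15*2681453775+14409322928=54631129553 · T[16,9]:15*368411615+2681453775=8207628000 · T[16,10]:15*37312275+368411615=928095740
Read c(16,7) = 272803210680, c(16,8) = 54631129553, c(16,9) = 8207628000, c(16,10) = 928095740.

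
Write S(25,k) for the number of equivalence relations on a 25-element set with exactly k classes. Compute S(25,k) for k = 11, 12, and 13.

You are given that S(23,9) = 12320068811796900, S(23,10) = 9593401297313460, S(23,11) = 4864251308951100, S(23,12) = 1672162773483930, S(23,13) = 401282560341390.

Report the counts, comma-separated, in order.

802355904438462660, 362262620784874680, 114485073343744260

@24  (24,10):9593401297313460·10+12320068811796900→108254081784931500, (24,11):4864251308951100·11+9593401297313460→63100165695775560, (24,12):1672162773483930·12+4864251308951100→24930204590758260, (24,13):401282560341390·13+1672162773483930→6888836057922000
@25  (25,11):63100165695775560·11+108254081784931500→802355904438462660, (25,12):24930204590758260·12+63100165695775560→362262620784874680, (25,13):6888836057922000·13+24930204590758260→114485073343744260
Read S(25,11) = 802355904438462660, S(25,12) = 362262620784874680, S(25,13) = 114485073343744260.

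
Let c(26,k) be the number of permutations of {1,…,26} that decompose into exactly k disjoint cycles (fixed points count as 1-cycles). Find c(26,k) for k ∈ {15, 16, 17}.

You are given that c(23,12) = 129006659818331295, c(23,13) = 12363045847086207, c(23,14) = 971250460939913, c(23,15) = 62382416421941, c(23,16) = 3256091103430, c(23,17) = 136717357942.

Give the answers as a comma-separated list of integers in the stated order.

i=24: T(24,13)=129006659818331295+23·12363045847086207=413356714301314056 | T(24,14)=12363045847086207+23·971250460939913=34701806448704206 | T(24,15)=971250460939913+23·62382416421941=2406046038644556 | T(24,16)=62382416421941+23·3256091103430=137272511800831 | T(24,17)=3256091103430+23·136717357942=6400590336096
i=25: T(25,14)=413356714301314056+24·34701806448704206=1246200069070215000 | T(25,15)=34701806448704206+24·2406046038644556=92446911376173550 | T(25,16)=2406046038644556+24·137272511800831=5700586321864500 | T(25,17)=137272511800831+24·6400590336096=290886679867135
i=26: T(26,15)=1246200069070215000+25·92446911376173550=3557372853474553750 | T(26,16)=92446911376173550+25·5700586321864500=234961569422786050 | T(26,17)=5700586321864500+25·290886679867135=12972753318542875
Read c(26,15) = 3557372853474553750, c(26,16) = 234961569422786050, c(26,17) = 12972753318542875.

3557372853474553750, 234961569422786050, 12972753318542875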